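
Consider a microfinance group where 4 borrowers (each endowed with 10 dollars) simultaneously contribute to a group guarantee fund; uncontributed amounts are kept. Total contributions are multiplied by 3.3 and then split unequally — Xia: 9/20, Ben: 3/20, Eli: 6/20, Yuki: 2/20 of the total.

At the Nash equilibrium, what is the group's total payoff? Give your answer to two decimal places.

63.00 dollars

Each unit j contributes comes back to j as 3.3 × (j's share), so j prefers to contribute only if that share exceeds 1/3.3 = 0.3030; otherwise keeping the unit dominates.
The only share above 0.3030 is Xia's 9/20, contributing 10; the remaining 3 contribute 0. Total contributed: 10.
The group guarantee fund pays out 3.3 × 10 = 33.00 in total (split across the unequal shares, but the aggregate is all that matters for the group sum).
The 3 free-riders keep 10 each, adding 30. Group total = 30 + 33.00 = 63.00.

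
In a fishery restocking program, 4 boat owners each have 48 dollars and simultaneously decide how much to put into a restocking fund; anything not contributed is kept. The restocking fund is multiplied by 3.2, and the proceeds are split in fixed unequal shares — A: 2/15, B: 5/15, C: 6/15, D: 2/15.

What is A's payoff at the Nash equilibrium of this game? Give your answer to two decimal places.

For player j, contributing a unit is worthwhile iff 3.2 × (j's share) ≥ 1, i.e. iff j's share is at least 0.3125.
The shares above 0.3125 belong to B and C, contributing 48 each; the remaining 2 contribute 0. Total contributed: 96.
A keeps 48 and receives 3.2 × 96 × 2/15 = 40.96 from the restocking fund, for a payoff of 88.96.

88.96 dollars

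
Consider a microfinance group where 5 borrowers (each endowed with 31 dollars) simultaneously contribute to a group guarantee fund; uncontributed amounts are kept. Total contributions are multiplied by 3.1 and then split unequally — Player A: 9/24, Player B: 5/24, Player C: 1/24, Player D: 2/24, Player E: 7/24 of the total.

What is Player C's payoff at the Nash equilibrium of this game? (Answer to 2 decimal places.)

35.00 dollars

Player j's private return per contributed unit is 3.1 × (j's share). Contributing is weakly dominant for j when that share is at least 1/3.1 = 0.3226, and contributing 0 is dominant otherwise.
Player A alone (share 9/24) is above the threshold, contributing 31; the remaining 4 contribute 0. Total contributed: 31.
Player C keeps 31 and receives 3.1 × 31 × 1/24 = 4.00 from the group guarantee fund, for a payoff of 35.00.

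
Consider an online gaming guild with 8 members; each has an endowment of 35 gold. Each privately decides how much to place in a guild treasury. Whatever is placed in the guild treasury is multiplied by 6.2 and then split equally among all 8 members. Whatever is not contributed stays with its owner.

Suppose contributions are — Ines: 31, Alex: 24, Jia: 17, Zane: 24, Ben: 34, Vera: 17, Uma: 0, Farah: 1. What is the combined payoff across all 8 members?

Total contributed: 31 + 24 + 17 + 24 + 34 + 17 + 0 + 1 = 148; total kept: 8 × 35 − 148 = 132.
The guild treasury pays out 6.2 × 148 = 917.60 in aggregate.
Group total = 132 + 917.60 = 1049.60.

1049.60 gold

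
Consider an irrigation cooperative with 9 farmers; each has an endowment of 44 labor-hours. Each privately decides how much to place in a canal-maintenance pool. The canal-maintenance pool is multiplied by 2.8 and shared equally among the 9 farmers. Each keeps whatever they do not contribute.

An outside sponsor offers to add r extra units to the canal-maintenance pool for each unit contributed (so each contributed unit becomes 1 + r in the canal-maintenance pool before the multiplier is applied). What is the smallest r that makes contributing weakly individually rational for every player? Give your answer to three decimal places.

2.214

With matching at rate r, one contributed unit becomes (1 + r) in the canal-maintenance pool and returns 2.8 × (1 + r) / 9 to the contributor.
Setting this equal to 1: 1 + r = 9/2.8 = 3.2143.
So the minimum matching rate is r = 3.2143 − 1 = 2.214.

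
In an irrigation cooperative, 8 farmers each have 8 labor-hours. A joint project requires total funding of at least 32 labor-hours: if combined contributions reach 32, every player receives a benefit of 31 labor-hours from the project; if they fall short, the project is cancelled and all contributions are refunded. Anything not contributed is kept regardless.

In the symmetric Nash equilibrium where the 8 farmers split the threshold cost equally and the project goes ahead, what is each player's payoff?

Equal share of the threshold: 32/8 = 4.
At this profile no one gains by cutting their contribution: any cut drops the total below 32, the project is cancelled, contributions are refunded, and the deviator ends with 8, which is less than 8 − 4 + 31 = 35. Contributing more than 4 just wastes the excess. So contributing exactly 4 is a best response.
Each player's payoff: 8 − 4 + 31 = 35.

35 labor-hours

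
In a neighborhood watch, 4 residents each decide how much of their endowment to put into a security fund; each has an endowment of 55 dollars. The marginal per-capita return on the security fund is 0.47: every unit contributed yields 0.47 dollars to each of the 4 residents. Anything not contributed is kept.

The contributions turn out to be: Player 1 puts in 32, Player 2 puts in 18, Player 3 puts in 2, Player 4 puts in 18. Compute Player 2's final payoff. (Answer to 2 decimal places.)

Total contributed: 32 + 18 + 2 + 18 = 70.
Each receives 0.47 × 70 = 32.90 from the security fund.
Player 2 keeps 55 − 18 = 37, so Player 2's payoff is 37 + 32.90 = 69.90.

69.90 dollars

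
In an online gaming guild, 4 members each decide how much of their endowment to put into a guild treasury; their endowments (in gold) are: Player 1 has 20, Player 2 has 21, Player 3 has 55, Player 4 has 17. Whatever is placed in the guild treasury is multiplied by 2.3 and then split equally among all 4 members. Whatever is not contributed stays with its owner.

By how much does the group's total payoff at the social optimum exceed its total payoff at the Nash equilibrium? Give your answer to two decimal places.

146.90 gold

The private return per contributed unit is 2.3/4 = 0.5750 < 1 for every player regardless of endowment, so the Nash equilibrium is zero contribution and the group total is Σ E_j = 20 + 21 + 55 + 17 = 113.
Each contributed unit returns 2.300 to the group, so the social optimum is full contribution by everyone: group total = 2.300 × 113 = 259.90.
Efficiency loss = (2.300 − 1) × 113 = 146.90.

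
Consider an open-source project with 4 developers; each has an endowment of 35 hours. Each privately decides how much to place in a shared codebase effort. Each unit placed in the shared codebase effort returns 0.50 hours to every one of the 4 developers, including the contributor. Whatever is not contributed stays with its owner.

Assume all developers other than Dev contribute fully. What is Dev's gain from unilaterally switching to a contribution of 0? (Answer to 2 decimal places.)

17.50 hours

Switching from a contribution of 35 to 0 lets Dev keep an extra 35 hours, but lowers the shared codebase effort by 35, which costs Dev their own share of that drop: 0.50 × 35 = 17.50.
Net gain = 35 − 17.50 = 17.50. The private return per contributed unit (0.50) is below 1, so free-riding is indeed the best response regardless of what the others do.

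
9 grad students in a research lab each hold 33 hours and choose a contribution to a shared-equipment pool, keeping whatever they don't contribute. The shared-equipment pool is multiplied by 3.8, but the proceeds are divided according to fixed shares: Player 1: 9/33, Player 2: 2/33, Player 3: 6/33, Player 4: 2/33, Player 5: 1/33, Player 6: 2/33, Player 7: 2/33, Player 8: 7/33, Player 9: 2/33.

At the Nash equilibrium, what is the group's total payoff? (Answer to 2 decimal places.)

Player j's private return per contributed unit is 3.8 × (j's share). Contributing is weakly dominant for j when that share is at least 1/3.8 = 0.2632, and contributing 0 is dominant otherwise.
Only Player 1 (9/33) clears that bar, contributing 33; the remaining 8 contribute 0. Total contributed: 33.
The shared-equipment pool pays out 3.8 × 33 = 125.40 in total (split across the unequal shares, but the aggregate is all that matters for the group sum).
The 8 free-riders keep 33 each, adding 264. Group total = 264 + 125.40 = 389.40.

389.40 hours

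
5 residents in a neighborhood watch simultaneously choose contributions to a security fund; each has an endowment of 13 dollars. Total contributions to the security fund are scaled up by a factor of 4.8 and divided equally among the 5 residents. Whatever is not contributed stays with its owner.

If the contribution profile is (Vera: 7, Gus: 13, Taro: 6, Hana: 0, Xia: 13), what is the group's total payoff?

Total contributed: 7 + 13 + 6 + 0 + 13 = 39; total kept: 5 × 13 − 39 = 26.
The security fund pays out 4.8 × 39 = 187.20 in aggregate.
Group total = 26 + 187.20 = 213.20.

213.20 dollars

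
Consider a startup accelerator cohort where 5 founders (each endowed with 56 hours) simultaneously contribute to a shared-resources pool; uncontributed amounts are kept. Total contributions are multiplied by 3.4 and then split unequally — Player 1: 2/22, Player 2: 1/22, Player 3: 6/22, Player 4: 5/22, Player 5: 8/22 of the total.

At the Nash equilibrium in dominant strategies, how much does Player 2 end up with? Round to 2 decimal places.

For player j, contributing a unit is worthwhile iff 3.4 × (j's share) ≥ 1, i.e. iff j's share is at least 0.2941.
Only Player 5 (8/22) clears that bar, contributing 56; the remaining 4 contribute 0. Total contributed: 56.
Player 2 keeps 56 and receives 3.4 × 56 × 1/22 = 8.65 from the shared-resources pool, for a payoff of 64.65.

64.65 hours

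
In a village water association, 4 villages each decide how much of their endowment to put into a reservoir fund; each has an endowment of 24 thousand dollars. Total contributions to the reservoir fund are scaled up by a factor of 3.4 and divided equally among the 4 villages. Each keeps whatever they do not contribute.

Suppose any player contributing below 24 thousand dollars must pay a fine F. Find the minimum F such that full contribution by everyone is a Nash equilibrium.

Given the others contribute fully, the best deviation is to contribute 0 (any partial contribution still incurs the fine and gives up units whose private return 0.8500 is below 1).
Deviating from 24 to 0 saves 24 thousand dollars but forfeits the deviator's share of the drop in the reservoir fund: 3.4/4 × 24 = 20.40.
So the deviation gain is 24 − 20.40 = 3.60, and the fine must be at least 3.60 thousand dollars to wipe it out.

3.60 thousand dollars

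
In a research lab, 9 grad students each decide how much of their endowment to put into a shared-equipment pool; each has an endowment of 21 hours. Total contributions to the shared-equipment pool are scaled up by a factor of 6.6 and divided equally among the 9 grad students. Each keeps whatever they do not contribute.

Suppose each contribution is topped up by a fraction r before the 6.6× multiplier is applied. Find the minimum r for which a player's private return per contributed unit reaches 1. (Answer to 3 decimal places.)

With matching at rate r, one contributed unit becomes (1 + r) in the shared-equipment pool and returns 6.6 × (1 + r) / 9 to the contributor.
Setting this equal to 1: 1 + r = 9/6.6 = 1.3636.
So the minimum matching rate is r = 1.3636 − 1 = 0.364.

0.364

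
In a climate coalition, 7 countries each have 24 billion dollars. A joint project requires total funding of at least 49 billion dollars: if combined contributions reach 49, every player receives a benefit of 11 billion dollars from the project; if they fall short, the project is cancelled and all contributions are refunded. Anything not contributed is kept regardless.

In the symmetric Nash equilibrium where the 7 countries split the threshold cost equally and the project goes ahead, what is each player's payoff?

28 billion dollars

Equal share of the threshold: 49/7 = 7.
At this profile no one gains by cutting their contribution: any cut drops the total below 49, the project is cancelled, contributions are refunded, and the deviator ends with 24, which is less than 24 − 7 + 11 = 28. Contributing more than 7 just wastes the excess. So contributing exactly 7 is a best response.
Each player's payoff: 24 − 7 + 11 = 28.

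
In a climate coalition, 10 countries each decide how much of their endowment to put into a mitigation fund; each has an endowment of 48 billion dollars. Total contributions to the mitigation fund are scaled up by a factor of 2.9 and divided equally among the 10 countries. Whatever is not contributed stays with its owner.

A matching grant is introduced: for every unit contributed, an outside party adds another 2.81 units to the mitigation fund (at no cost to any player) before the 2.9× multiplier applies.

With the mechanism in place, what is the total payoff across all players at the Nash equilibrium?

5303.52 billion dollars

With the mechanism, a contributed unit returns 2.9 × 3.81 / 10 = 1.1049 per unit of net cost to the contributor — now above 1 — so contributing fully is weakly dominant for every player.
At the Nash equilibrium everyone contributes 48. Group total payoff = 2.9 × 3.81 × 480 = 5303.52.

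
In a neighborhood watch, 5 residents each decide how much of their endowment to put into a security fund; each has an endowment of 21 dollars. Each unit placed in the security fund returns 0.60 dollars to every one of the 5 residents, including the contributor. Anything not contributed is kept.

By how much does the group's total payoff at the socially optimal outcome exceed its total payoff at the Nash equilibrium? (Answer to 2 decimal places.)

The private return per contributed unit is 0.60 < 1, so contributing 0 is dominant for every player. At the Nash equilibrium everyone keeps their 21, and the group total is 5 × 21 = 105.
Each contributed unit returns 3.000 to the group as a whole (0.60 to each of 5 players), which exceeds 1, so the social optimum is full contribution: group total = 3.000 × 105 = 315.00.
Efficiency loss = 315.00 − 105 = 210.00.

210.00 dollars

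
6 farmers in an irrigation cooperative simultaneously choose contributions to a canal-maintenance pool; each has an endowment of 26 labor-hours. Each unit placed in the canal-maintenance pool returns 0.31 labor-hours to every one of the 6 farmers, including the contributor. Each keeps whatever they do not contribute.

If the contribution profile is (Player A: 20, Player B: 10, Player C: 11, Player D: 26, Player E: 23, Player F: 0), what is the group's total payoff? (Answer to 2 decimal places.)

233.40 labor-hours

Total contributed: 20 + 10 + 11 + 26 + 23 + 0 = 90; total kept: 6 × 26 − 90 = 66.
The canal-maintenance pool pays out 0.31 × 6 × 90 = 167.40 in aggregate.
Group total = 66 + 167.40 = 233.40.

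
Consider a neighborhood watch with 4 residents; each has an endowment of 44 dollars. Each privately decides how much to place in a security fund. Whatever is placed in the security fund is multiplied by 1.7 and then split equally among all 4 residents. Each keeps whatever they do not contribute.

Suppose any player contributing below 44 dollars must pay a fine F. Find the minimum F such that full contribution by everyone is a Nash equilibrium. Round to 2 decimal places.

25.30 dollars

Given the others contribute fully, the best deviation is to contribute 0 (any partial contribution still incurs the fine and gives up units whose private return 0.4250 is below 1).
Deviating from 44 to 0 saves 44 dollars but forfeits the deviator's share of the drop in the security fund: 1.7/4 × 44 = 18.70.
So the deviation gain is 44 − 18.70 = 25.30, and the fine must be at least 25.30 dollars to wipe it out.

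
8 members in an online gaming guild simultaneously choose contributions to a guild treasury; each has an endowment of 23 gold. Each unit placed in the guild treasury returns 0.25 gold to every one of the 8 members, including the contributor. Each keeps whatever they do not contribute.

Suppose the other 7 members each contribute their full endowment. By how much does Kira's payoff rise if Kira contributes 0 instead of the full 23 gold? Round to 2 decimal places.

Switching from a contribution of 23 to 0 lets Kira keep an extra 23 gold, but lowers the guild treasury by 23, which costs Kira their own share of that drop: 0.25 × 23 = 5.75.
Net gain = 23 − 5.75 = 17.25. The private return per contributed unit (0.25) is below 1, so free-riding is indeed the best response regardless of what the others do.

17.25 gold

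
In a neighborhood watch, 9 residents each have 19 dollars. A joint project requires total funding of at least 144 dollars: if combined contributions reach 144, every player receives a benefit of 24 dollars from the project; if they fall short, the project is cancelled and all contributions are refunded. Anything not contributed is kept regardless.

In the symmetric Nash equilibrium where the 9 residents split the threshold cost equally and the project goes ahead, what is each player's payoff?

27 dollars

Equal share of the threshold: 144/9 = 16.
At this profile no one gains by cutting their contribution: any cut drops the total below 144, the project is cancelled, contributions are refunded, and the deviator ends with 19, which is less than 19 − 16 + 24 = 27. Contributing more than 16 just wastes the excess. So contributing exactly 16 is a best response.
Each player's payoff: 19 − 16 + 24 = 27.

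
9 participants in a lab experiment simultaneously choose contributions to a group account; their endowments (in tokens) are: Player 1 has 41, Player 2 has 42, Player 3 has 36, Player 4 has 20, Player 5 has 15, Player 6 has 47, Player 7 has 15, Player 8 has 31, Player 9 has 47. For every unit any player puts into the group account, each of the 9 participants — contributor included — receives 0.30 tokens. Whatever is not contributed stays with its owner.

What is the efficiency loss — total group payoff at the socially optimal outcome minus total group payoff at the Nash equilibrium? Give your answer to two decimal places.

The private return per contributed unit is 0.30 < 1 for everyone, so the Nash equilibrium is zero contribution and the group total is Σ E_j = 41 + 42 + 36 + 20 + 15 + 47 + 15 + 31 + 47 = 294.
Each contributed unit returns 2.700 to the group, so the social optimum is full contribution by everyone: group total = 2.700 × 294 = 793.80.
Efficiency loss = (2.700 − 1) × 294 = 499.80.

499.80 tokens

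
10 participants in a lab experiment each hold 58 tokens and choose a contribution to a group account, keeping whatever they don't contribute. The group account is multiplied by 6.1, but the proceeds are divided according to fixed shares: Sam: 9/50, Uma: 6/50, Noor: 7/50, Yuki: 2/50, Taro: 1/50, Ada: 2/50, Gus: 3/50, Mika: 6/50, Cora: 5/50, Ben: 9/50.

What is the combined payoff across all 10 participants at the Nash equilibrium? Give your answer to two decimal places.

For player j, contributing a unit is worthwhile iff 6.1 × (j's share) ≥ 1, i.e. iff j's share is at least 0.1639.
Sam and Ben are above the threshold, contributing 58 each; the remaining 8 contribute 0. Total contributed: 116.
The group account pays out 6.1 × 116 = 707.60 in total (split across the unequal shares, but the aggregate is all that matters for the group sum).
The 8 free-riders keep 58 each, adding 464. Group total = 464 + 707.60 = 1171.60.

1171.60 tokens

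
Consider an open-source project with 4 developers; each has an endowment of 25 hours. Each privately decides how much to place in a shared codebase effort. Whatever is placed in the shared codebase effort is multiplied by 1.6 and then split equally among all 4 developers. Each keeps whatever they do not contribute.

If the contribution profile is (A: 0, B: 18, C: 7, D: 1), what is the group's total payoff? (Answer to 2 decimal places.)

Total contributed: 0 + 18 + 7 + 1 = 26; total kept: 4 × 25 − 26 = 74.
The shared codebase effort pays out 1.6 × 26 = 41.60 in aggregate.
Group total = 74 + 41.60 = 115.60.

115.60 hours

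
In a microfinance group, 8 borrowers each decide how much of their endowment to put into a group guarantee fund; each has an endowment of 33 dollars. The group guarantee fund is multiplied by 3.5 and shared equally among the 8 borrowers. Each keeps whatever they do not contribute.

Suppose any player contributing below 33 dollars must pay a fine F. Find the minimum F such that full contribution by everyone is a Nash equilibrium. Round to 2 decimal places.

18.56 dollars

Given the others contribute fully, the best deviation is to contribute 0 (any partial contribution still incurs the fine and gives up units whose private return 0.4375 is below 1).
Deviating from 33 to 0 saves 33 dollars but forfeits the deviator's share of the drop in the group guarantee fund: 3.5/8 × 33 = 14.44.
So the deviation gain is 33 − 14.44 = 18.56, and the fine must be at least 18.56 dollars to wipe it out.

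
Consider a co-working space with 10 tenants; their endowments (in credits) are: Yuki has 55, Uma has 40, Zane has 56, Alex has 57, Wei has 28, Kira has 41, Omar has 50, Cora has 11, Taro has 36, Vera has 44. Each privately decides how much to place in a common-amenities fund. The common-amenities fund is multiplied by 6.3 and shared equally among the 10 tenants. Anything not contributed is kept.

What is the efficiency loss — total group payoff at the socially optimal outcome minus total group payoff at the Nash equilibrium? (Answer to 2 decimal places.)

The private return per contributed unit is 6.3/10 = 0.6300 < 1 for every player regardless of endowment, so the Nash equilibrium is zero contribution and the group total is Σ E_j = 55 + 40 + 56 + 57 + 28 + 41 + 50 + 11 + 36 + 44 = 418.
Each contributed unit returns 6.300 to the group, so the social optimum is full contribution by everyone: group total = 6.300 × 418 = 2633.40.
Efficiency loss = (6.300 − 1) × 418 = 2215.40.

2215.40 credits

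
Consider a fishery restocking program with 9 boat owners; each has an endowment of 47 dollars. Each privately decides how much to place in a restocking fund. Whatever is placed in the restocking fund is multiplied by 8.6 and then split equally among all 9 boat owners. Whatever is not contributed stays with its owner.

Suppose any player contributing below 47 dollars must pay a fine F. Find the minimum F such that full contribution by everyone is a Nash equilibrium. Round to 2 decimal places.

Given the others contribute fully, the best deviation is to contribute 0 (any partial contribution still incurs the fine and gives up units whose private return 0.9556 is below 1).
Deviating from 47 to 0 saves 47 dollars but forfeits the deviator's share of the drop in the restocking fund: 8.6/9 × 47 = 44.91.
So the deviation gain is 47 − 44.91 = 2.09, and the fine must be at least 2.09 dollars to wipe it out.

2.09 dollars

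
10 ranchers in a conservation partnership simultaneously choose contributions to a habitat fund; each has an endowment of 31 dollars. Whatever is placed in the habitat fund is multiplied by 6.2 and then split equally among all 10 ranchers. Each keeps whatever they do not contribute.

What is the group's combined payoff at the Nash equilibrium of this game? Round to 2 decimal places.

310.00 dollars

Each contributed unit returns 6.2/10 = 0.6200 to its contributor — below 1 — so contributing 0 is dominant for every player. At the Nash equilibrium everyone keeps their 31, and the group total is 10 × 31 = 310.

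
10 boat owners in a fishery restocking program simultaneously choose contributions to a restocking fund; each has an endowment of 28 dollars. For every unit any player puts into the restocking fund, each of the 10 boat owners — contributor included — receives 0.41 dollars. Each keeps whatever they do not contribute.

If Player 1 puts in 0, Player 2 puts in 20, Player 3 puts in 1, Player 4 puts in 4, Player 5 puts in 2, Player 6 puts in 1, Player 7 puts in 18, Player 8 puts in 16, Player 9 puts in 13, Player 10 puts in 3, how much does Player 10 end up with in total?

Total contributed: 0 + 20 + 1 + 4 + 2 + 1 + 18 + 16 + 13 + 3 = 78.
Each receives 0.41 × 78 = 31.98 from the restocking fund.
Player 10 keeps 28 − 3 = 25, so Player 10's payoff is 25 + 31.98 = 56.98.

56.98 dollars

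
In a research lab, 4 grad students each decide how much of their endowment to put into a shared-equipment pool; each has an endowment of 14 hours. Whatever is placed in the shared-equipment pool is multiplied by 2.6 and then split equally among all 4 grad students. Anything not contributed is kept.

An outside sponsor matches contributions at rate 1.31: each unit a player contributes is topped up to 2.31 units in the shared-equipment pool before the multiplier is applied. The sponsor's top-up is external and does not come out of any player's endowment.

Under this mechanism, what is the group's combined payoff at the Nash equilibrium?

336.34 hours

The effective private return per unit is now 2.6 × 2.31 / 4 = 1.5015 > 1, so every player's dominant strategy flips to full contribution.
At the Nash equilibrium everyone contributes 14. Group total payoff = 2.6 × 2.31 × 56 = 336.34.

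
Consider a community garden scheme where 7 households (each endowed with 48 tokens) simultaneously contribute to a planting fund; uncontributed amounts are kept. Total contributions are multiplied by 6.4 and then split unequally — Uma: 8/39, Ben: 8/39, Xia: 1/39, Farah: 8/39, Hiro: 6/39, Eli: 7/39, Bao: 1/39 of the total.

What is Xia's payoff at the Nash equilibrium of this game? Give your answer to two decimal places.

A player with share s gets back 6.4·s per unit contributed, so full contribution is dominant for anyone with s > 1/6.4 = 0.1563 and zero contribution is dominant for anyone below.
The shares above 0.1563 belong to Uma, Ben, Farah and Eli, contributing 48 each; the remaining 3 contribute 0. Total contributed: 192.
Xia keeps 48 and receives 6.4 × 192 × 1/39 = 31.51 from the planting fund, for a payoff of 79.51.

79.51 tokens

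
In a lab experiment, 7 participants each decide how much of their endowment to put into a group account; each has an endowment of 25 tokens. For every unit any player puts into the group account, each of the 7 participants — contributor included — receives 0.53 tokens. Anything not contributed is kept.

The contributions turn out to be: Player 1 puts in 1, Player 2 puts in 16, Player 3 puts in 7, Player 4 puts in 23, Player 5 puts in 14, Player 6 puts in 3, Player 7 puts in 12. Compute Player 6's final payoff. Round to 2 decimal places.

Total contributed: 1 + 16 + 7 + 23 + 14 + 3 + 12 = 76.
Each receives 0.53 × 76 = 40.28 from the group account.
Player 6 keeps 25 − 3 = 22, so Player 6's payoff is 22 + 40.28 = 62.28.

62.28 tokens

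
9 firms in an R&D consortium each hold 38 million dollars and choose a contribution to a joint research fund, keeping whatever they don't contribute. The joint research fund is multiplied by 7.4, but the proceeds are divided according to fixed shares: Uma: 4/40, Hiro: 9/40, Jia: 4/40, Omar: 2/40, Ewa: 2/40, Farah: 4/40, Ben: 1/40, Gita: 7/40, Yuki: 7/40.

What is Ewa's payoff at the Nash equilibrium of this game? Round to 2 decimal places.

A player with share s gets back 7.4·s per unit contributed, so full contribution is dominant for anyone with s > 1/7.4 = 0.1351 and zero contribution is dominant for anyone below.
Hiro, Gita and Yuki clear that bar, contributing 38 each; the remaining 6 contribute 0. Total contributed: 114.
Ewa keeps 38 and receives 7.4 × 114 × 2/40 = 42.18 from the joint research fund, for a payoff of 80.18.

80.18 million dollars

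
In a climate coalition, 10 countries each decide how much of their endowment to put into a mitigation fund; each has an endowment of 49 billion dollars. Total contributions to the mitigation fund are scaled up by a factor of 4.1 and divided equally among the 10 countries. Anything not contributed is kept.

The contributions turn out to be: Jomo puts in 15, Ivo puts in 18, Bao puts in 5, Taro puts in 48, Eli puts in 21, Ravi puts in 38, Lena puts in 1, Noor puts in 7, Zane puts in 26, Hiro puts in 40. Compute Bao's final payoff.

Total contributed: 15 + 18 + 5 + 48 + 21 + 38 + 1 + 7 + 26 + 40 = 219.
Each receives 4.1 × 219 / 10 = 89.79 from the mitigation fund.
Bao keeps 49 − 5 = 44, so Bao's payoff is 44 + 89.79 = 133.79.

133.79 billion dollars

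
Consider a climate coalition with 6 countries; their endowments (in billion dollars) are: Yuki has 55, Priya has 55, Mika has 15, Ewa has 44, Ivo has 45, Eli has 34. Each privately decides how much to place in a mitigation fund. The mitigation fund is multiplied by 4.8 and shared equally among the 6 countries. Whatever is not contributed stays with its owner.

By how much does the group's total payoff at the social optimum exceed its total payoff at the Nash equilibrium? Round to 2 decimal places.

The private return per contributed unit is 4.8/6 = 0.8000 < 1 for every player regardless of endowment, so the Nash equilibrium is zero contribution and the group total is Σ E_j = 55 + 55 + 15 + 44 + 45 + 34 = 248.
Each contributed unit returns 4.800 to the group, so the social optimum is full contribution by everyone: group total = 4.800 × 248 = 1190.40.
Efficiency loss = (4.800 − 1) × 248 = 942.40.

942.40 billion dollars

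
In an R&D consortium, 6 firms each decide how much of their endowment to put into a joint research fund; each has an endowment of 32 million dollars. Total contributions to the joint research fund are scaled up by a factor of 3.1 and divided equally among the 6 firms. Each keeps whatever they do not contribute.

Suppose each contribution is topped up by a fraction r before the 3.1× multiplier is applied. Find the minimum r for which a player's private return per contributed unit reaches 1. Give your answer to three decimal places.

With matching at rate r, one contributed unit becomes (1 + r) in the joint research fund and returns 3.1 × (1 + r) / 6 to the contributor.
Setting this equal to 1: 1 + r = 6/3.1 = 1.9355.
So the minimum matching rate is r = 1.9355 − 1 = 0.935.

0.935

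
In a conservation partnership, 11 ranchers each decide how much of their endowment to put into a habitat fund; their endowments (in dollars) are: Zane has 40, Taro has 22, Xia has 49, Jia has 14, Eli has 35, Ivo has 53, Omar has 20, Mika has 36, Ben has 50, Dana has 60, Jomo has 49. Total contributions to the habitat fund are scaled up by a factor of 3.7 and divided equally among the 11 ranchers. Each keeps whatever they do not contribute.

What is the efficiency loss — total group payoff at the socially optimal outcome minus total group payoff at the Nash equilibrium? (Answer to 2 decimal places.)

The private return per contributed unit is 3.7/11 = 0.3364 < 1 for every player regardless of endowment, so the Nash equilibrium is zero contribution and the group total is Σ E_j = 40 + 22 + 49 + 14 + 35 + 53 + 20 + 36 + 50 + 60 + 49 = 428.
Each contributed unit returns 3.700 to the group, so the social optimum is full contribution by everyone: group total = 3.700 × 428 = 1583.60.
Efficiency loss = (3.700 − 1) × 428 = 1155.60.

1155.60 dollars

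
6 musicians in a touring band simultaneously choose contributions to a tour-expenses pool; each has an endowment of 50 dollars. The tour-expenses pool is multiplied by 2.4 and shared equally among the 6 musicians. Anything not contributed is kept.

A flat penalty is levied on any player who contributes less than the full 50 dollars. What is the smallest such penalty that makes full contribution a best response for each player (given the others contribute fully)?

Given the others contribute fully, the best deviation is to contribute 0 (any partial contribution still incurs the fine and gives up units whose private return 0.4000 is below 1).
Deviating from 50 to 0 saves 50 dollars but forfeits the deviator's share of the drop in the tour-expenses pool: 2.4/6 × 50 = 20.00.
So the deviation gain is 50 − 20.00 = 30.00, and the fine must be at least 30.00 dollars to wipe it out.

30.00 dollars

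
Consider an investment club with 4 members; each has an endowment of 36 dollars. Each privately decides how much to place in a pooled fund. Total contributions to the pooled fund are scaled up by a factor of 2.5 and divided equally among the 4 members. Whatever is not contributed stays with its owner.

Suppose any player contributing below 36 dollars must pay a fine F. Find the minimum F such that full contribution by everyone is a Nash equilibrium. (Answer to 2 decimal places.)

13.50 dollars

Given the others contribute fully, the best deviation is to contribute 0 (any partial contribution still incurs the fine and gives up units whose private return 0.6250 is below 1).
Deviating from 36 to 0 saves 36 dollars but forfeits the deviator's share of the drop in the pooled fund: 2.5/4 × 36 = 22.50.
So the deviation gain is 36 − 22.50 = 13.50, and the fine must be at least 13.50 dollars to wipe it out.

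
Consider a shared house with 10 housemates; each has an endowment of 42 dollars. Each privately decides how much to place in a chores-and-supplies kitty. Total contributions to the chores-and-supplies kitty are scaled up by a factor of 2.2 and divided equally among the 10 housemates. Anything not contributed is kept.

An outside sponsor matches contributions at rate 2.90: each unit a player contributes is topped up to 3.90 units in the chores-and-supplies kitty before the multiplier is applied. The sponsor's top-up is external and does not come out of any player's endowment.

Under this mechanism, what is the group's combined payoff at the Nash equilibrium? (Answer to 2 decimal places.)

With the mechanism, a contributed unit returns 2.2 × 3.90 / 10 = 0.8580 per unit of net cost — still below 1 — so contributing 0 remains dominant for every player.
Everyone keeps their endowment and the group total is 10 × 42 = 420.

420.00 dollars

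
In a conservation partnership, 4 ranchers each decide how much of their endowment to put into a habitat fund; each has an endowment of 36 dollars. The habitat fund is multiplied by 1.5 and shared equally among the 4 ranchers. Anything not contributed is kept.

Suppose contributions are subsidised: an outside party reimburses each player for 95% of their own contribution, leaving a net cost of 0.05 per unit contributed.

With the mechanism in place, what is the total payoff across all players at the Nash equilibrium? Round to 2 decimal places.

352.80 dollars

With the mechanism, a contributed unit returns (1.5/4) / 0.05 = 7.5000 per unit of net cost to the contributor — now above 1 — so contributing fully is weakly dominant for every player.
So the Nash equilibrium is full contribution by all 4; the group earns 4 × (36 × 0.95 + 1.5 × 36) = 352.80.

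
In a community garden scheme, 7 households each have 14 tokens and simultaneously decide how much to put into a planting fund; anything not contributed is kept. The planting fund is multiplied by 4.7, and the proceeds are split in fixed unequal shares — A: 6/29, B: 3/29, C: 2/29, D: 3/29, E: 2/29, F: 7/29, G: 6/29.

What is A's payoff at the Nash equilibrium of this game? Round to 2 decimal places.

A player with share s gets back 4.7·s per unit contributed, so full contribution is dominant for anyone with s > 1/4.7 = 0.2128 and zero contribution is dominant for anyone below.
Only F (7/29) clears that bar, contributing 14; the remaining 6 contribute 0. Total contributed: 14.
A keeps 14 and receives 4.7 × 14 × 6/29 = 13.61 from the planting fund, for a payoff of 27.61.

27.61 tokens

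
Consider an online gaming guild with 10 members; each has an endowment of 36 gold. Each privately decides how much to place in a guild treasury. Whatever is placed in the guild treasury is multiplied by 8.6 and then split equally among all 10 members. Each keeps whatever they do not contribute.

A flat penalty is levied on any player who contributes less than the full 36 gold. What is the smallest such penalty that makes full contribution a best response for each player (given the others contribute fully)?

Given the others contribute fully, the best deviation is to contribute 0 (any partial contribution still incurs the fine and gives up units whose private return 0.8600 is below 1).
Deviating from 36 to 0 saves 36 gold but forfeits the deviator's share of the drop in the guild treasury: 8.6/10 × 36 = 30.96.
So the deviation gain is 36 − 30.96 = 5.04, and the fine must be at least 5.04 gold to wipe it out.

5.04 gold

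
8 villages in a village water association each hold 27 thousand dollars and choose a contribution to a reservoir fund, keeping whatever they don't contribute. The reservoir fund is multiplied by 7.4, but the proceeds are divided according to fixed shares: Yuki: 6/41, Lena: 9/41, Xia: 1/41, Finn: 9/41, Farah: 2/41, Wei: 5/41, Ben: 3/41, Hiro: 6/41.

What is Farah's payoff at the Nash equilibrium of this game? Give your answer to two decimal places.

For player j, contributing a unit is worthwhile iff 7.4 × (j's share) ≥ 1, i.e. iff j's share is at least 0.1351.
The shares above 0.1351 belong to Yuki, Lena, Finn and Hiro, contributing 27 each; the remaining 4 contribute 0. Total contributed: 108.
Farah keeps 27 and receives 7.4 × 108 × 2/41 = 38.99 from the reservoir fund, for a payoff of 65.99.

65.99 thousand dollars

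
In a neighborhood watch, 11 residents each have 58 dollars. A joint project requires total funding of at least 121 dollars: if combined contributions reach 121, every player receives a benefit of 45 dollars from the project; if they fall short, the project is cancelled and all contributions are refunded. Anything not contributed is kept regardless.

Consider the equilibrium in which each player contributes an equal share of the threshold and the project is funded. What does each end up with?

92 dollars

Equal share of the threshold: 121/11 = 11.
At this profile no one gains by cutting their contribution: any cut drops the total below 121, the project is cancelled, contributions are refunded, and the deviator ends with 58, which is less than 58 − 11 + 45 = 92. Contributing more than 11 just wastes the excess. So contributing exactly 11 is a best response.
Each player's payoff: 58 − 11 + 45 = 92.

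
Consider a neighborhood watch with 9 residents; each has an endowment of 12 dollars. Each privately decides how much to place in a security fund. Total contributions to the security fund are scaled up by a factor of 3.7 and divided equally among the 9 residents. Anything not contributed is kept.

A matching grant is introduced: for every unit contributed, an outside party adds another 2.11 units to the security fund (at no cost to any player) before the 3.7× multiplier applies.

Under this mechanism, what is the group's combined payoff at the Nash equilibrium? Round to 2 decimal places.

1242.76 dollars

Under the mechanism each unit contributed yields 3.7 × 3.11 / 9 = 1.2786 back to its contributor per unit of net cost, which exceeds 1, making full contribution the dominant choice for everyone.
So the Nash equilibrium is full contribution by all 9; the group earns 3.7 × 3.11 × 108 = 1242.76.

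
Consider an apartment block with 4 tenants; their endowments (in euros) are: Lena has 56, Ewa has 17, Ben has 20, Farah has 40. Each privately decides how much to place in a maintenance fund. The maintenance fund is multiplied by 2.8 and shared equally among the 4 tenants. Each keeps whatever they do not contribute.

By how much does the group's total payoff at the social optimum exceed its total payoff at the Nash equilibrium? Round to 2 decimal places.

The private return per contributed unit is 2.8/4 = 0.7000 < 1 for every player regardless of endowment, so the Nash equilibrium is zero contribution and the group total is Σ E_j = 56 + 17 + 20 + 40 = 133.
Each contributed unit returns 2.800 to the group, so the social optimum is full contribution by everyone: group total = 2.800 × 133 = 372.40.
Efficiency loss = (2.800 − 1) × 133 = 239.40.

239.40 euros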